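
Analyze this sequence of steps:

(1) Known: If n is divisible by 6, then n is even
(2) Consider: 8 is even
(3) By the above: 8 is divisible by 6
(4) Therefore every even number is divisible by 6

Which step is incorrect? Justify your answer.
Step 3: By the above: 8 is divisible by 6

Step 3 commits the fallacy of affirming the consequent. The known fact 'divisible by 6 → even' does NOT imply 'even → divisible by 6'. That would be the converse, which is false. For example, 8 is even but 8 ÷ 6 = 1.33, which is not an integer.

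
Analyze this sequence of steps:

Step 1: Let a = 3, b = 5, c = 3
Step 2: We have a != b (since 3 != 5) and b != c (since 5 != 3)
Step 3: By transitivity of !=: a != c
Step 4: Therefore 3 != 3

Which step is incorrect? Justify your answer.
Step 3: By transitivity of !=: a != c

Step 3 incorrectly applies transitivity to the '!=' relation. Transitivity states: if a R b and b R c, then a R c. However, '!=' is not transitive. Counterexample: 3 != 5 and 5 != 3, but 3 = 3 (both equal 3). Transitivity holds for relations like <, <=, =, but not for !=.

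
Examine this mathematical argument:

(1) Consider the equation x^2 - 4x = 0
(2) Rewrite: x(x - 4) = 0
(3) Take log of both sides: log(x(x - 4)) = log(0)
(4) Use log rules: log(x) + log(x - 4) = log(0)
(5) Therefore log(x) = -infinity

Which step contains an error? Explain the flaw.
Step 3: Take log of both sides: log(x(x - 4)) = log(0)

Step 3 takes the logarithm of both sides, resulting in log(0) on the right side. The logarithm is only defined for positive numbers; log(0) is undefined (approaches negative infinity). This operation is invalid.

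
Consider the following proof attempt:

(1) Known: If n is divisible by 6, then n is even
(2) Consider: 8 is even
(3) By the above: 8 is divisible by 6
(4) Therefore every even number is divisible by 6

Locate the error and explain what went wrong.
Step 3: By the above: 8 is divisible by 6

Step 3 commits the fallacy of affirming the consequent. The known fact 'divisible by 6 → even' does NOT imply 'even → divisible by 6'. That would be the converse, which is false. For example, 8 is even but 8 ÷ 6 = 1.33, which is not an integer.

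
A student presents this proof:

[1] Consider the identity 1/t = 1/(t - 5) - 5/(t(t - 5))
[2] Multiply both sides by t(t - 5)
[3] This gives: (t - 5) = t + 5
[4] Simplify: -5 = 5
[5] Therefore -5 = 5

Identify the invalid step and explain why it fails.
Step 3: This gives: (t - 5) = t + 5

Step 3 makes a sign error when clearing denominators. Multiplying -5/(t(t - 5)) by t(t - 5) gives -5, not +5. The correct result is (t - 5) = t - 5, which is trivially true, not (t - 5) = t + 5. (Step 1 is a valid identity: 1/(t - 5) - 5/(t(t - 5)) = (t - 5)/(t(t - 5)) = 1/t.)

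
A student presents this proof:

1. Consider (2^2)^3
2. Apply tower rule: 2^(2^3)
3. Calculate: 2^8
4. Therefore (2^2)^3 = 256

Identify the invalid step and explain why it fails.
Step 2: Apply tower rule: 2^(2^3)

Step 2 incorrectly states that (a^b)^c = a^(b^c). The correct rule is (a^b)^c = a^(b×c). The actual value is (2^2)^3 = 2^6 = 64, not 2^8 = 256.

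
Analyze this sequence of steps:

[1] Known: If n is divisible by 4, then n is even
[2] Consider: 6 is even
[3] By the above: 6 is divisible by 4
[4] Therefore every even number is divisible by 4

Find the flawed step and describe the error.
Step 3: By the above: 6 is divisible by 4

Step 3 commits the fallacy of affirming the consequent. The known fact 'divisible by 4 → even' does NOT imply 'even → divisible by 4'. That would be the converse, which is false. For example, 6 is even but 6 ÷ 4 = 1.50, which is not an integer.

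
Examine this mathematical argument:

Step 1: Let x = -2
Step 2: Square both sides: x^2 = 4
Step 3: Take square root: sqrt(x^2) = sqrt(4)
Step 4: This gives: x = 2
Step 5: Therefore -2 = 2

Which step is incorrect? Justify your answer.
Step 4: This gives: x = 2

Step 4 incorrectly states that sqrt(x^2) = x. The correct identity is sqrt(x^2) = |x|. Since x = -2 < 0, we have sqrt(x^2) = |-2| = 2, not x = -2.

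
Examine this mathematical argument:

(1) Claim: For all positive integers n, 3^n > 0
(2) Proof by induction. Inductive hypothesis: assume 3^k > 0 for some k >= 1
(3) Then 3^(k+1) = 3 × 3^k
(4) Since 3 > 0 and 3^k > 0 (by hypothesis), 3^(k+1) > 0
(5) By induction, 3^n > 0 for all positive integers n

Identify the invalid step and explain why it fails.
Step 5: By induction, 3^n > 0 for all positive integers n

Step 5 concludes the proof by induction, but no base case was ever established. A valid induction proof requires: (1) a base case proving 3^1 > 0, and (2) an inductive step showing IF 3^k > 0 THEN 3^(k+1) > 0. Steps 2-4 correctly establish the inductive step, but without the base case the conclusion in step 5 does not follow.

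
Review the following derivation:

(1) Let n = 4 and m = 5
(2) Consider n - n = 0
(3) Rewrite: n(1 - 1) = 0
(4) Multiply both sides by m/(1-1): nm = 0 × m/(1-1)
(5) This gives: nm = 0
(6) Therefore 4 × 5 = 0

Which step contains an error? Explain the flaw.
Step 4: Multiply both sides by m/(1-1): nm = 0 × m/(1-1)

Step 4 multiplies both sides by m/(1-1). However, 1-1 = 0, so this is multiplication by m/0, which is undefined. We cannot multiply by an undefined expression.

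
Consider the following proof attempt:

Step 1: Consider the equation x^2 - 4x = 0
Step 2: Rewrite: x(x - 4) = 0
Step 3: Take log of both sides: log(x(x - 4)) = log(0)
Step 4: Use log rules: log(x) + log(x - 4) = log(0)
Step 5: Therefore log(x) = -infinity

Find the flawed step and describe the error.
Step 3: Take log of both sides: log(x(x - 4)) = log(0)

Step 3 takes the logarithm of both sides, resulting in log(0) on the right side. The logarithm is only defined for positive numbers; log(0) is undefined (approaches negative infinity). This operation is invalid.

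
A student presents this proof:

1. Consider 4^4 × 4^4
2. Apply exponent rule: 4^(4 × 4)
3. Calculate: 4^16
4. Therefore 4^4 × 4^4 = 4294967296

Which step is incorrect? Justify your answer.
Step 2: Apply exponent rule: 4^(4 × 4)

Step 2 incorrectly states that a^b × a^c = a^(b×c). The correct rule is a^b × a^c = a^(b+c). The actual value is 4^4 × 4^4 = 4^8 = 65536, not 4^16 = 4294967296.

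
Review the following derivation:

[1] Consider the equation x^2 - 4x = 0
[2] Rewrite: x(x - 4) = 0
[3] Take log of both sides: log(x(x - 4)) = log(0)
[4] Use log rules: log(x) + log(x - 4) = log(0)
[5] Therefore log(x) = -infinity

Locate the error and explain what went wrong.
Step 3: Take log of both sides: log(x(x - 4)) = log(0)

Step 3 takes the logarithm of both sides, resulting in log(0) on the right side. The logarithm is only defined for positive numbers; log(0) is undefined (approaches negative infinity). This operation is invalid.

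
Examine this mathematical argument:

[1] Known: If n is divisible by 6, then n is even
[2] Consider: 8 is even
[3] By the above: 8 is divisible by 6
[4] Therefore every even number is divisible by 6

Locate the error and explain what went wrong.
Step 3: By the above: 8 is divisible by 6

Step 3 commits the fallacy of affirming the consequent. The known fact 'divisible by 6 → even' does NOT imply 'even → divisible by 6'. That would be the converse, which is false. For example, 8 is even but 8 ÷ 6 = 1.33, which is not an integer.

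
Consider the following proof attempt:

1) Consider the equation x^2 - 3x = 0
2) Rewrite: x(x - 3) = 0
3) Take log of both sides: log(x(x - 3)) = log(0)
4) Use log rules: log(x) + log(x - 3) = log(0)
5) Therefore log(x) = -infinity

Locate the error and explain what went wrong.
Step 3: Take log of both sides: log(x(x - 3)) = log(0)

Step 3 takes the logarithm of both sides, resulting in log(0) on the right side. The logarithm is only defined for positive numbers; log(0) is undefined (approaches negative infinity). This operation is invalid.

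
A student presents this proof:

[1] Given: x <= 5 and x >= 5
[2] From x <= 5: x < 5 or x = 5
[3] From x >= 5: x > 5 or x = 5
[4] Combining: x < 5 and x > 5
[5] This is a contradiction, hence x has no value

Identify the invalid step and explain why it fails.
Step 4: Combining: x < 5 and x > 5

Step 4 incorrectly combines the conditions. From x <= 5 and x >= 5, the intersection is x = 5. The error treats the 'or' cases as 'and' requirements. The correct conclusion is that x = 5 is the unique solution, not that no solution exists.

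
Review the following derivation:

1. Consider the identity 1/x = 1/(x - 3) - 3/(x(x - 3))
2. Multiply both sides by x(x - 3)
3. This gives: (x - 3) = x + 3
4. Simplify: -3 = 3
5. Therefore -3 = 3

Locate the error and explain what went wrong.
Step 3: This gives: (x - 3) = x + 3

Step 3 makes a sign error when clearing denominators. Multiplying -3/(x(x - 3)) by x(x - 3) gives -3, not +3. The correct result is (x - 3) = x - 3, which is trivially true, not (x - 3) = x + 3. (Step 1 is a valid identity: 1/(x - 3) - 3/(x(x - 3)) = (x - 3)/(x(x - 3)) = 1/x.)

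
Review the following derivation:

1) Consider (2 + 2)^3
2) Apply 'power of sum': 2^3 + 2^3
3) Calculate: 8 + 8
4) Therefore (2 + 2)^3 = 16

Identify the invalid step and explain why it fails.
Step 2: Apply 'power of sum': 2^3 + 2^3

Step 2 incorrectly applies a non-existent rule '(a+b)^n = a^n + b^n'. This is false in general. The correct expansion uses the binomial theorem. The actual value is (2 + 2)^3 = 4^3 = 64, not 16.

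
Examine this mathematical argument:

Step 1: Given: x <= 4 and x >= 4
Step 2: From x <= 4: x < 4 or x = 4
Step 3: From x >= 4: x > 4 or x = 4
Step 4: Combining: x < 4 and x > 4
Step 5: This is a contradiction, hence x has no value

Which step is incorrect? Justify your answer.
Step 4: Combining: x < 4 and x > 4

Step 4 incorrectly combines the conditions. From x <= 4 and x >= 4, the intersection is x = 4. The error treats the 'or' cases as 'and' requirements. The correct conclusion is that x = 4 is the unique solution, not that no solution exists.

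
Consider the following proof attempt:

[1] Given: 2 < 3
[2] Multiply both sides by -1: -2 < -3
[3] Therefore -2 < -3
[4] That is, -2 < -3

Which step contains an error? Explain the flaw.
Step 2: Multiply both sides by -1: -2 < -3

Step 2 multiplies both sides by -1 but fails to reverse the inequality sign. When multiplying (or dividing) an inequality by a negative number, the direction must be reversed. Since 2 < 3, we should get -2 > -3, i.e., -2 > -3.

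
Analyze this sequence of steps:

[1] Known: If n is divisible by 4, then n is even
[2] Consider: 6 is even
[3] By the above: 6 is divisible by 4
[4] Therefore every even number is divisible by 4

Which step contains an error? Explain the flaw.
Step 3: By the above: 6 is divisible by 4

Step 3 commits the fallacy of affirming the consequent. The known fact 'divisible by 4 → even' does NOT imply 'even → divisible by 4'. That would be the converse, which is false. For example, 6 is even but 6 ÷ 4 = 1.50, which is not an integer.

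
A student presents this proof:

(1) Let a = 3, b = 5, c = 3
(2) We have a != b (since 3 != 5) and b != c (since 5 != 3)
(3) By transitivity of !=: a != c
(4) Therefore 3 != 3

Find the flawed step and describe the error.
Step 3: By transitivity of !=: a != c

Step 3 incorrectly applies transitivity to the '!=' relation. Transitivity states: if a R b and b R c, then a R c. However, '!=' is not transitive. Counterexample: 3 != 5 and 5 != 3, but 3 = 3 (both equal 3). Transitivity holds for relations like <, <=, =, but not for !=.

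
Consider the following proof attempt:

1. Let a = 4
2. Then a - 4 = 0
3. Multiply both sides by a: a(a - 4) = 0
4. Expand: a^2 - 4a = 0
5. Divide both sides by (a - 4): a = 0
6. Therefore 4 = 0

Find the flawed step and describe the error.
Step 5: Divide both sides by (a - 4): a = 0

Step 5 divides both sides by (a - 4). However, since a = 4, we have (a - 4) = 0. Division by zero is undefined, making this step invalid.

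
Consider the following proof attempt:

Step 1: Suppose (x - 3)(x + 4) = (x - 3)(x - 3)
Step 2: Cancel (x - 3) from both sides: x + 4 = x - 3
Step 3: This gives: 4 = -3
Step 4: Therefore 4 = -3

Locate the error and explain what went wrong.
Step 2: Cancel (x - 3) from both sides: x + 4 = x - 3

Step 2 cancels (x - 3) from both sides. This is only valid if (x - 3) ≠ 0, i.e., x ≠ 3. When x = 3, both sides equal zero regardless of the other factors. The correct approach requires considering x = 3 as a separate case.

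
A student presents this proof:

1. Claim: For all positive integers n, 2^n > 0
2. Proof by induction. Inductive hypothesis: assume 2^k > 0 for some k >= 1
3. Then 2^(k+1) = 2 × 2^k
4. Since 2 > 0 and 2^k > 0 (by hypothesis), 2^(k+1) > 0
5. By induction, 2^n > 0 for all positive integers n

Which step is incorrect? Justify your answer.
Step 5: By induction, 2^n > 0 for all positive integers n

Step 5 concludes the proof by induction, but no base case was ever established. A valid induction proof requires: (1) a base case proving 2^1 > 0, and (2) an inductive step showing IF 2^k > 0 THEN 2^(k+1) > 0. Steps 2-4 correctly establish the inductive step, but without the base case the conclusion in step 5 does not follow.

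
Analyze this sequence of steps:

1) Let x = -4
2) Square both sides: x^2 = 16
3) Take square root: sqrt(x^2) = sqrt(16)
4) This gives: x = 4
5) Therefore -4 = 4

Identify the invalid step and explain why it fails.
Step 4: This gives: x = 4

Step 4 incorrectly states that sqrt(x^2) = x. The correct identity is sqrt(x^2) = |x|. Since x = -4 < 0, we have sqrt(x^2) = |-4| = 4, not x = -4.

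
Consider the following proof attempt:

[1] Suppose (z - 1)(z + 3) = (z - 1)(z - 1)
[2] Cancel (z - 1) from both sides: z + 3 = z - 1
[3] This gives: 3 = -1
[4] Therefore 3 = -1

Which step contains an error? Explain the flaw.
Step 2: Cancel (z - 1) from both sides: z + 3 = z - 1

Step 2 cancels (z - 1) from both sides. This is only valid if (z - 1) ≠ 0, i.e., z ≠ 1. When z = 1, both sides equal zero regardless of the other factors. The correct approach requires considering z = 1 as a separate case.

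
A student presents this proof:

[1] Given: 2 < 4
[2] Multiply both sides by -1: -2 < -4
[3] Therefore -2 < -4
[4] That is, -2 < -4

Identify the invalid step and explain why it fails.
Step 2: Multiply both sides by -1: -2 < -4

Step 2 multiplies both sides by -1 but fails to reverse the inequality sign. When multiplying (or dividing) an inequality by a negative number, the direction must be reversed. Since 2 < 4, we should get -2 > -4, i.e., -2 > -4.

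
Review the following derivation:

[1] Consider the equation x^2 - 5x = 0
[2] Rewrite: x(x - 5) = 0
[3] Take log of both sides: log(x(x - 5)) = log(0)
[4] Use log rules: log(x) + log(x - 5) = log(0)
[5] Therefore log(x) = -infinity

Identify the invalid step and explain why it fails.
Step 3: Take log of both sides: log(x(x - 5)) = log(0)

Step 3 takes the logarithm of both sides, resulting in log(0) on the right side. The logarithm is only defined for positive numbers; log(0) is undefined (approaches negative infinity). This operation is invalid.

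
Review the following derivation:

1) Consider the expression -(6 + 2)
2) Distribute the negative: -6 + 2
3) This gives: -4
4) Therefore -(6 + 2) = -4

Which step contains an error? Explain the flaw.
Step 2: Distribute the negative: -6 + 2

Step 2 incorrectly distributes the negative sign. The correct distribution is -(6 + 2) = -6 - 2 = -8. The negative must be applied to both terms, not just the first. The error treats -(6 + 2) as -6 + 2, which equals -4 instead of -8.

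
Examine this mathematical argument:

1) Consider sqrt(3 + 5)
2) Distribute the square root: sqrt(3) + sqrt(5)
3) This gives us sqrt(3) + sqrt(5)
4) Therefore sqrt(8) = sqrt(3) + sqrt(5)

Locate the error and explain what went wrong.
Step 2: Distribute the square root: sqrt(3) + sqrt(5)

Step 2 incorrectly 'distributes' the square root over addition. The square root function does not distribute: sqrt(a + b) ≠ sqrt(a) + sqrt(b). In fact, sqrt(3 + 5) = sqrt(8) ≈ 2.8284, while sqrt(3) + sqrt(5) ≈ 3.9681.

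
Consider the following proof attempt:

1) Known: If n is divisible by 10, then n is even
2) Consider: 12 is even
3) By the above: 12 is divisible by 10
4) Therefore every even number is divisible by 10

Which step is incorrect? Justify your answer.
Step 3: By the above: 12 is divisible by 10

Step 3 commits the fallacy of affirming the consequent. The known fact 'divisible by 10 → even' does NOT imply 'even → divisible by 10'. That would be the converse, which is false. For example, 12 is even but 12 ÷ 10 = 1.20, which is not an integer.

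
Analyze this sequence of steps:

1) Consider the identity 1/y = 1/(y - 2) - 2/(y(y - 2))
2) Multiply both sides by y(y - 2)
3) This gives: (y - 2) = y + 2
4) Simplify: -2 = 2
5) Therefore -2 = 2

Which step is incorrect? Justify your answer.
Step 3: This gives: (y - 2) = y + 2

Step 3 makes a sign error when clearing denominators. Multiplying -2/(y(y - 2)) by y(y - 2) gives -2, not +2. The correct result is (y - 2) = y - 2, which is trivially true, not (y - 2) = y + 2. (Step 1 is a valid identity: 1/(y - 2) - 2/(y(y - 2)) = (y - 2)/(y(y - 2)) = 1/y.)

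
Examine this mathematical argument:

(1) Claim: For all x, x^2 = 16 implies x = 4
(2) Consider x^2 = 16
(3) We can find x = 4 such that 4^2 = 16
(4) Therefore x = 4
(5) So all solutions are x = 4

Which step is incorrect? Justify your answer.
Step 4: Therefore x = 4

Step 4 incorrectly concludes that x = 4 is the only solution. The proof shows that x = 4 is A solution (existence), but does not show it is the ONLY solution (uniqueness). In fact, x = -4 is also a solution since (-4)^2 = 16. Finding one solution doesn't prove there are no others.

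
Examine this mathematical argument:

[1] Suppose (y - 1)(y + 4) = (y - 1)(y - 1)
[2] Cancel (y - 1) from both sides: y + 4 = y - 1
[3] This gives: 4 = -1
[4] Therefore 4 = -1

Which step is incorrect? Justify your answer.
Step 2: Cancel (y - 1) from both sides: y + 4 = y - 1

Step 2 cancels (y - 1) from both sides. This is only valid if (y - 1) ≠ 0, i.e., y ≠ 1. When y = 1, both sides equal zero regardless of the other factors. The correct approach requires considering y = 1 as a separate case.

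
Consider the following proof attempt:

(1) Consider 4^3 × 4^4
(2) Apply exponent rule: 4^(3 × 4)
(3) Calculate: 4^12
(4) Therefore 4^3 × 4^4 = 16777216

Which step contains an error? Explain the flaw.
Step 2: Apply exponent rule: 4^(3 × 4)

Step 2 incorrectly states that a^b × a^c = a^(b×c). The correct rule is a^b × a^c = a^(b+c). The actual value is 4^3 × 4^4 = 4^7 = 16384, not 4^12 = 16777216.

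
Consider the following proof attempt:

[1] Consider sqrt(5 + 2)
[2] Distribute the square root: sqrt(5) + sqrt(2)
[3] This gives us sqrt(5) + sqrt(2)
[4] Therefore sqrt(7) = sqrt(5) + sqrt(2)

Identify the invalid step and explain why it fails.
Step 2: Distribute the square root: sqrt(5) + sqrt(2)

Step 2 incorrectly 'distributes' the square root over addition. The square root function does not distribute: sqrt(a + b) ≠ sqrt(a) + sqrt(b). In fact, sqrt(5 + 2) = sqrt(7) ≈ 2.6458, while sqrt(5) + sqrt(2) ≈ 3.6503.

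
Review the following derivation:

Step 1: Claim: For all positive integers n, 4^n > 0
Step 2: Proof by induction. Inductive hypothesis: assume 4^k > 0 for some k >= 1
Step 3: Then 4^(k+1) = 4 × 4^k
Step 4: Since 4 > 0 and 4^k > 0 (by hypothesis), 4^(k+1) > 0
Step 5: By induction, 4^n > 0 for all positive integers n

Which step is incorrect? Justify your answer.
Step 5: By induction, 4^n > 0 for all positive integers n

Step 5 concludes the proof by induction, but no base case was ever established. A valid induction proof requires: (1) a base case proving 4^1 > 0, and (2) an inductive step showing IF 4^k > 0 THEN 4^(k+1) > 0. Steps 2-4 correctly establish the inductive step, but without the base case the conclusion in step 5 does not follow.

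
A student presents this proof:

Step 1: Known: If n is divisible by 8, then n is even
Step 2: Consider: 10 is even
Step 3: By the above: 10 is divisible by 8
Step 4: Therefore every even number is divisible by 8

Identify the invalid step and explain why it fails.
Step 3: By the above: 10 is divisible by 8

Step 3 commits the fallacy of affirming the consequent. The known fact 'divisible by 8 → even' does NOT imply 'even → divisible by 8'. That would be the converse, which is false. For example, 10 is even but 10 ÷ 8 = 1.25, which is not an integer.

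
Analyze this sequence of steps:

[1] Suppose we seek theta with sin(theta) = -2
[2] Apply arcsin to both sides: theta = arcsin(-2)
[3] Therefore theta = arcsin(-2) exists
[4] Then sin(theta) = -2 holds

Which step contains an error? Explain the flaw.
Step 2: Apply arcsin to both sides: theta = arcsin(-2)

Step 2 applies arcsin to -2. However, arcsin(x) is only defined for x in [-1, 1] because sin(theta) can only produce values in that range. Since |-2| > 1, arcsin(-2) is undefined. There is no angle whose sine equals -2.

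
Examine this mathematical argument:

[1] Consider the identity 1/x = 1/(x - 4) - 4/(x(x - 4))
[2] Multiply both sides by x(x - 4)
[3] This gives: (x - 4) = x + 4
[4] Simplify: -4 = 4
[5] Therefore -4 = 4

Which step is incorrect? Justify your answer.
Step 3: This gives: (x - 4) = x + 4

Step 3 makes a sign error when clearing denominators. Multiplying -4/(x(x - 4)) by x(x - 4) gives -4, not +4. The correct result is (x - 4) = x - 4, which is trivially true, not (x - 4) = x + 4. (Step 1 is a valid identity: 1/(x - 4) - 4/(x(x - 4)) = (x - 4)/(x(x - 4)) = 1/x.)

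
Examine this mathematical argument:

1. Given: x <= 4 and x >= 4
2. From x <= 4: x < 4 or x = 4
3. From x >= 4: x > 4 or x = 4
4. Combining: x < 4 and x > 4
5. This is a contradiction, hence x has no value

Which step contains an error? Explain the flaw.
Step 4: Combining: x < 4 and x > 4

Step 4 incorrectly combines the conditions. From x <= 4 and x >= 4, the intersection is x = 4. The error treats the 'or' cases as 'and' requirements. The correct conclusion is that x = 4 is the unique solution, not that no solution exists.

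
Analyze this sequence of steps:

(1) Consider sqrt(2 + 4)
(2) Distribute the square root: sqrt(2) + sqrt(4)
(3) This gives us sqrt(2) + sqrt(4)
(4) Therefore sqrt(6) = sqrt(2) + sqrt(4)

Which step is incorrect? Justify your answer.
Step 2: Distribute the square root: sqrt(2) + sqrt(4)

Step 2 incorrectly 'distributes' the square root over addition. The square root function does not distribute: sqrt(a + b) ≠ sqrt(a) + sqrt(b). In fact, sqrt(2 + 4) = sqrt(6) ≈ 2.4495, while sqrt(2) + sqrt(4) ≈ 3.4142.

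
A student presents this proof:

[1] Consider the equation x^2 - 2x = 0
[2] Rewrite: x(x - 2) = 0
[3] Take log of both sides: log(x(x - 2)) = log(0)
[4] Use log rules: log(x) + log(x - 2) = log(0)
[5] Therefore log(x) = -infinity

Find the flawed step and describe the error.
Step 3: Take log of both sides: log(x(x - 2)) = log(0)

Step 3 takes the logarithm of both sides, resulting in log(0) on the right side. The logarithm is only defined for positive numbers; log(0) is undefined (approaches negative infinity). This operation is invalid.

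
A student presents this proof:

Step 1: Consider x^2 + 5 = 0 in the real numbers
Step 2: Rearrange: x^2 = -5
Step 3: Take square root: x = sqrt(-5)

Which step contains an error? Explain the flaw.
Step 3: Take square root: x = sqrt(-5)

Step 3 takes the square root of -5, which is negative. In the real number system, the square root of a negative number is undefined. The equation x^2 + 5 = 0 has no real solutions. Square roots of negative numbers only exist in the complex numbers.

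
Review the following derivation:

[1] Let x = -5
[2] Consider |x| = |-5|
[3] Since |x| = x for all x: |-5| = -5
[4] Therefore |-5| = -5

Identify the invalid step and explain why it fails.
Step 3: Since |x| = x for all x: |-5| = -5

Step 3 incorrectly states that |x| = x for all x. The correct definition is |x| = x when x >= 0, and |x| = -x when x < 0. Since -5 < 0, we have |-5| = -(-5) = 5, not -5.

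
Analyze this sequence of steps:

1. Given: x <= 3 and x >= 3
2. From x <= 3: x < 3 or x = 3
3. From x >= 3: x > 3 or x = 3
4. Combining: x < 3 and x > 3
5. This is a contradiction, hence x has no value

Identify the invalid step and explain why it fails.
Step 4: Combining: x < 3 and x > 3

Step 4 incorrectly combines the conditions. From x <= 3 and x >= 3, the intersection is x = 3. The error treats the 'or' cases as 'and' requirements. The correct conclusion is that x = 3 is the unique solution, not that no solution exists.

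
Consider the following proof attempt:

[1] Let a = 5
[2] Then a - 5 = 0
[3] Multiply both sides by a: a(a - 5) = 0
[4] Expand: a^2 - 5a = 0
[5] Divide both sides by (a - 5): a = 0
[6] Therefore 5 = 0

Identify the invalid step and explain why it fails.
Step 5: Divide both sides by (a - 5): a = 0

Step 5 divides both sides by (a - 5). However, since a = 5, we have (a - 5) = 0. Division by zero is undefined, making this step invalid.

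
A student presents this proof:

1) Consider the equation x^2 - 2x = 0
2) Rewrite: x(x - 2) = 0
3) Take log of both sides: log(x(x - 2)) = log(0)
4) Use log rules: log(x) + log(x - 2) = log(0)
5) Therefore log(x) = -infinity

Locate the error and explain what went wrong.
Step 3: Take log of both sides: log(x(x - 2)) = log(0)

Step 3 takes the logarithm of both sides, resulting in log(0) on the right side. The logarithm is only defined for positive numbers; log(0) is undefined (approaches negative infinity). This operation is invalid.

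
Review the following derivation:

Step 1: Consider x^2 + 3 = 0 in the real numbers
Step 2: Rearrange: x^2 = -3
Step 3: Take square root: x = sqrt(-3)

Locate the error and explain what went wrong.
Step 3: Take square root: x = sqrt(-3)

Step 3 takes the square root of -3, which is negative. In the real number system, the square root of a negative number is undefined. The equation x^2 + 3 = 0 has no real solutions. Square roots of negative numbers only exist in the complex numbers.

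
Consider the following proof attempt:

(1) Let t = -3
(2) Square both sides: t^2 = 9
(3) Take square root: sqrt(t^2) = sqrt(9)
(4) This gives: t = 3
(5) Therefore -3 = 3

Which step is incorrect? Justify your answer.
Step 4: This gives: t = 3

Step 4 incorrectly states that sqrt(t^2) = t. The correct identity is sqrt(t^2) = |t|. Since t = -3 < 0, we have sqrt(t^2) = |-3| = 3, not t = -3.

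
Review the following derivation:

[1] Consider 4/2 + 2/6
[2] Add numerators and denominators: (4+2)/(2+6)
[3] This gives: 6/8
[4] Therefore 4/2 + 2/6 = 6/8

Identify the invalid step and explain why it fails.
Step 2: Add numerators and denominators: (4+2)/(2+6)

Step 2 incorrectly adds fractions by separately adding numerators and denominators. This is wrong. The correct method requires a common denominator: 4/2 + 2/6 = (4×6 + 2×2)/(2×6) = 28/12 = 7/3. The method used gives 6/8, which is different.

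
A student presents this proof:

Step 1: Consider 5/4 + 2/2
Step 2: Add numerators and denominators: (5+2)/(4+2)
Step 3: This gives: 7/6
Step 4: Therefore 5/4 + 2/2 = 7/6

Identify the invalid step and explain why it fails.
Step 2: Add numerators and denominators: (5+2)/(4+2)

Step 2 incorrectly adds fractions by separately adding numerators and denominators. This is wrong. The correct method requires a common denominator: 5/4 + 2/2 = (5×2 + 2×4)/(4×2) = 18/8 = 9/4. The method used gives 7/6, which is different.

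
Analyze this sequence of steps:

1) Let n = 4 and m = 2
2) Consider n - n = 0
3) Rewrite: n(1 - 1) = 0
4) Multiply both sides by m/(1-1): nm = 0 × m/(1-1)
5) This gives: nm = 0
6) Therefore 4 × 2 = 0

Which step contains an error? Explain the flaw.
Step 4: Multiply both sides by m/(1-1): nm = 0 × m/(1-1)

Step 4 multiplies both sides by m/(1-1). However, 1-1 = 0, so this is multiplication by m/0, which is undefined. We cannot multiply by an undefined expression.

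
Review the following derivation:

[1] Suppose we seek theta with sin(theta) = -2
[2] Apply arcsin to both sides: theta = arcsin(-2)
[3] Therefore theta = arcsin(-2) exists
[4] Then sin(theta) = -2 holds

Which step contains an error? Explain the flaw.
Step 2: Apply arcsin to both sides: theta = arcsin(-2)

Step 2 applies arcsin to -2. However, arcsin(x) is only defined for x in [-1, 1] because sin(theta) can only produce values in that range. Since |-2| > 1, arcsin(-2) is undefined. There is no angle whose sine equals -2.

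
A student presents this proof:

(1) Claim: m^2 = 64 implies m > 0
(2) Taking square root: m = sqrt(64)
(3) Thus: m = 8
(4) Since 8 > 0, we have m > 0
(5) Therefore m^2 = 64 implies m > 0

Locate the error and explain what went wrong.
Step 2: Taking square root: m = sqrt(64)

Step 2 takes the square root and assumes the positive root only. The equation m^2 = 64 actually has two solutions: m = 8 and m = -8. The proof silently assumes m > 0 without justification, then uses this assumption to conclude m > 0, which is circular. The counterexample m = -8 shows the claim is false.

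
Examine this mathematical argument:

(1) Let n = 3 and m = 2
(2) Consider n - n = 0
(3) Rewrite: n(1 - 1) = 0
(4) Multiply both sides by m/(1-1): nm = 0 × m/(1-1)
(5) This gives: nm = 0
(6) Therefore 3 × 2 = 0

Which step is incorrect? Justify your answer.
Step 4: Multiply both sides by m/(1-1): nm = 0 × m/(1-1)

Step 4 multiplies both sides by m/(1-1). However, 1-1 = 0, so this is multiplication by m/0, which is undefined. We cannot multiply by an undefined expression.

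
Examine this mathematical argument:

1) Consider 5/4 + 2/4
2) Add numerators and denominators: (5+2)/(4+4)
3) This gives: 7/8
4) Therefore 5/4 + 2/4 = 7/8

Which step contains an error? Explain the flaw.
Step 2: Add numerators and denominators: (5+2)/(4+4)

Step 2 incorrectly adds fractions by separately adding numerators and denominators. This is wrong. The correct method requires a common denominator: 5/4 + 2/4 = (5×4 + 2×4)/(4×4) = 28/16 = 7/4. The method used gives 7/8, which is different.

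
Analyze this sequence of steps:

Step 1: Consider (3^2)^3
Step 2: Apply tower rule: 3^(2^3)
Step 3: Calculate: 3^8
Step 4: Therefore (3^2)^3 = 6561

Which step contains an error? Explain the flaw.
Step 2: Apply tower rule: 3^(2^3)

Step 2 incorrectly states that (a^b)^c = a^(b^c). The correct rule is (a^b)^c = a^(b×c). The actual value is (3^2)^3 = 3^6 = 729, not 3^8 = 6561.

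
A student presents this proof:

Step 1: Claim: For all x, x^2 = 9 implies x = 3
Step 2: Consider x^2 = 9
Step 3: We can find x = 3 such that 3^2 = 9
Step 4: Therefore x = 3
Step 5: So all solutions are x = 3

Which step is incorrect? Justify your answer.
Step 4: Therefore x = 3

Step 4 incorrectly concludes that x = 3 is the only solution. The proof shows that x = 3 is A solution (existence), but does not show it is the ONLY solution (uniqueness). In fact, x = -3 is also a solution since (-3)^2 = 9. Finding one solution doesn't prove there are no others.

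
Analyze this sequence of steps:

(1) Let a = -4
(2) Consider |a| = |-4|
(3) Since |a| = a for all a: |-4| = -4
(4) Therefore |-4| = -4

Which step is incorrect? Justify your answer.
Step 3: Since |a| = a for all a: |-4| = -4

Step 3 incorrectly states that |a| = a for all a. The correct definition is |a| = a when a >= 0, and |a| = -a when a < 0. Since -4 < 0, we have |-4| = -(-4) = 4, not -4.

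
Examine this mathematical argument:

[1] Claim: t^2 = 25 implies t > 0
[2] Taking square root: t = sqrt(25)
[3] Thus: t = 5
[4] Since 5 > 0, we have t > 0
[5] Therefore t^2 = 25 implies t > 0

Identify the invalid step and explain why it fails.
Step 2: Taking square root: t = sqrt(25)

Step 2 takes the square root and assumes the positive root only. The equation t^2 = 25 actually has two solutions: t = 5 and t = -5. The proof silently assumes t > 0 without justification, then uses this assumption to conclude t > 0, which is circular. The counterexample t = -5 shows the claim is false.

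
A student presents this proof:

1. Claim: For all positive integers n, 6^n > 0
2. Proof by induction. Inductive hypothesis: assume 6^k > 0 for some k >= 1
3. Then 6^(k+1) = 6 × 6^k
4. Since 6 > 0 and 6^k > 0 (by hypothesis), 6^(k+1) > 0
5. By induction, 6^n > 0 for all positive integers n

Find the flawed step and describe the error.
Step 5: By induction, 6^n > 0 for all positive integers n

Step 5 concludes the proof by induction, but no base case was ever established. A valid induction proof requires: (1) a base case proving 6^1 > 0, and (2) an inductive step showing IF 6^k > 0 THEN 6^(k+1) > 0. Steps 2-4 correctly establish the inductive step, but without the base case the conclusion in step 5 does not follow.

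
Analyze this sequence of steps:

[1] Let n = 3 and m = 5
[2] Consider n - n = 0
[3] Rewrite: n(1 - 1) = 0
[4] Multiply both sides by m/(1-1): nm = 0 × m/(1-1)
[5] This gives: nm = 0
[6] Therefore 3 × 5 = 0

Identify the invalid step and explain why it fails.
Step 4: Multiply both sides by m/(1-1): nm = 0 × m/(1-1)

Step 4 multiplies both sides by m/(1-1). However, 1-1 = 0, so this is multiplication by m/0, which is undefined. We cannot multiply by an undefined expression.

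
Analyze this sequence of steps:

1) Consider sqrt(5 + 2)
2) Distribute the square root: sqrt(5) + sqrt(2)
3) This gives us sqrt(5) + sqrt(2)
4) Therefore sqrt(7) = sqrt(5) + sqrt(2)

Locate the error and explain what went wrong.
Step 2: Distribute the square root: sqrt(5) + sqrt(2)

Step 2 incorrectly 'distributes' the square root over addition. The square root function does not distribute: sqrt(a + b) ≠ sqrt(a) + sqrt(b). In fact, sqrt(5 + 2) = sqrt(7) ≈ 2.6458, while sqrt(5) + sqrt(2) ≈ 3.6503.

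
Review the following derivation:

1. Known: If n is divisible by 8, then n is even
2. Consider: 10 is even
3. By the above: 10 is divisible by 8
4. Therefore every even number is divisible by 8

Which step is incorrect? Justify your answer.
Step 3: By the above: 10 is divisible by 8

Step 3 commits the fallacy of affirming the consequent. The known fact 'divisible by 8 → even' does NOT imply 'even → divisible by 8'. That would be the converse, which is false. For example, 10 is even but 10 ÷ 8 = 1.25, which is not an integer.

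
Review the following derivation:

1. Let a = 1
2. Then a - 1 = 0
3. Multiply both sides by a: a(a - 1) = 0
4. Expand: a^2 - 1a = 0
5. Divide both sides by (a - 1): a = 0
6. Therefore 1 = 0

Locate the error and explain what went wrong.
Step 5: Divide both sides by (a - 1): a = 0

Step 5 divides both sides by (a - 1). However, since a = 1, we have (a - 1) = 0. Division by zero is undefined, making this step invalid.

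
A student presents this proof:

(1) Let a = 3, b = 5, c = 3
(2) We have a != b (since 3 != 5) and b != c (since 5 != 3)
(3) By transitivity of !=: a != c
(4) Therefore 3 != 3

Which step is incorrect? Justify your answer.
Step 3: By transitivity of !=: a != c

Step 3 incorrectly applies transitivity to the '!=' relation. Transitivity states: if a R b and b R c, then a R c. However, '!=' is not transitive. Counterexample: 3 != 5 and 5 != 3, but 3 = 3 (both equal 3). Transitivity holds for relations like <, <=, =, but not for !=.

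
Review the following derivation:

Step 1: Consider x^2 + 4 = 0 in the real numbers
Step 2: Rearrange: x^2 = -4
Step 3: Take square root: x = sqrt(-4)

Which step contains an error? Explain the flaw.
Step 3: Take square root: x = sqrt(-4)

Step 3 takes the square root of -4, which is negative. In the real number system, the square root of a negative number is undefined. The equation x^2 + 4 = 0 has no real solutions. Square roots of negative numbers only exist in the complex numbers.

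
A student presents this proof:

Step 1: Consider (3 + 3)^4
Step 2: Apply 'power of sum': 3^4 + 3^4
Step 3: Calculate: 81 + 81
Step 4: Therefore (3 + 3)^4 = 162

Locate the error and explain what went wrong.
Step 2: Apply 'power of sum': 3^4 + 3^4

Step 2 incorrectly applies a non-existent rule '(a+b)^n = a^n + b^n'. This is false in general. The correct expansion uses the binomial theorem. The actual value is (3 + 3)^4 = 6^4 = 1296, not 162.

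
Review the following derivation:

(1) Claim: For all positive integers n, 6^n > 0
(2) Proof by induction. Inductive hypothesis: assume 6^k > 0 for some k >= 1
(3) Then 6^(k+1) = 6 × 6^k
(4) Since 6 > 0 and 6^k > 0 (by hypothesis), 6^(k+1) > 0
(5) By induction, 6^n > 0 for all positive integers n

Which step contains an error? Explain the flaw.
Step 5: By induction, 6^n > 0 for all positive integers n

Step 5 concludes the proof by induction, but no base case was ever established. A valid induction proof requires: (1) a base case proving 6^1 > 0, and (2) an inductive step showing IF 6^k > 0 THEN 6^(k+1) > 0. Steps 2-4 correctly establish the inductive step, but without the base case the conclusion in step 5 does not follow.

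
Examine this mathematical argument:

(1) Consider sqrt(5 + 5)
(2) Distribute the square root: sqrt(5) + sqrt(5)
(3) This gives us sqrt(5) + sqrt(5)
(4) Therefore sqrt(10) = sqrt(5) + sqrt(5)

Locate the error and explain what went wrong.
Step 2: Distribute the square root: sqrt(5) + sqrt(5)

Step 2 incorrectly 'distributes' the square root over addition. The square root function does not distribute: sqrt(a + b) ≠ sqrt(a) + sqrt(b). In fact, sqrt(5 + 5) = sqrt(10) ≈ 3.1623, while sqrt(5) + sqrt(5) ≈ 4.4721.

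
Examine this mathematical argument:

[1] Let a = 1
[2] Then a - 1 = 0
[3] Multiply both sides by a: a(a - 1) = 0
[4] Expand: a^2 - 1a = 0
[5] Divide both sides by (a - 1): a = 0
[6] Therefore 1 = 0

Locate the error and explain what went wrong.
Step 5: Divide both sides by (a - 1): a = 0

Step 5 divides both sides by (a - 1). However, since a = 1, we have (a - 1) = 0. Division by zero is undefined, making this step invalid.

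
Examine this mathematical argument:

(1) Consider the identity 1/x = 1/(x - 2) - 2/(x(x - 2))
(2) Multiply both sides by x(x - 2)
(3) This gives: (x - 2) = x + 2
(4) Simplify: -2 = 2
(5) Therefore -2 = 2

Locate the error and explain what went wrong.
Step 3: This gives: (x - 2) = x + 2

Step 3 makes a sign error when clearing denominators. Multiplying -2/(x(x - 2)) by x(x - 2) gives -2, not +2. The correct result is (x - 2) = x - 2, which is trivially true, not (x - 2) = x + 2. (Step 1 is a valid identity: 1/(x - 2) - 2/(x(x - 2)) = (x - 2)/(x(x - 2)) = 1/x.)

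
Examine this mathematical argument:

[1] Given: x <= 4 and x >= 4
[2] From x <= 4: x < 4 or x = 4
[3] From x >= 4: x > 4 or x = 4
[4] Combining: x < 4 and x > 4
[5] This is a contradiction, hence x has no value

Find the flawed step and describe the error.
Step 4: Combining: x < 4 and x > 4

Step 4 incorrectly combines the conditions. From x <= 4 and x >= 4, the intersection is x = 4. The error treats the 'or' cases as 'and' requirements. The correct conclusion is that x = 4 is the unique solution, not that no solution exists.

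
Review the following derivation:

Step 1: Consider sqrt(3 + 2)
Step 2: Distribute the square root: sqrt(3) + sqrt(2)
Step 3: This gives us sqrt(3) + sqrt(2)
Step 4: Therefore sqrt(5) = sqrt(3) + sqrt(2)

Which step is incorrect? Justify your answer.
Step 2: Distribute the square root: sqrt(3) + sqrt(2)

Step 2 incorrectly 'distributes' the square root over addition. The square root function does not distribute: sqrt(a + b) ≠ sqrt(a) + sqrt(b). In fact, sqrt(3 + 2) = sqrt(5) ≈ 2.2361, while sqrt(3) + sqrt(2) ≈ 3.1463.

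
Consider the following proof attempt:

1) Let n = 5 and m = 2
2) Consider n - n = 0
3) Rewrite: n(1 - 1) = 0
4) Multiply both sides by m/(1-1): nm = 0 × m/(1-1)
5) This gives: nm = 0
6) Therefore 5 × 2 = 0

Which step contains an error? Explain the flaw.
Step 4: Multiply both sides by m/(1-1): nm = 0 × m/(1-1)

Step 4 multiplies both sides by m/(1-1). However, 1-1 = 0, so this is multiplication by m/0, which is undefined. We cannot multiply by an undefined expression.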